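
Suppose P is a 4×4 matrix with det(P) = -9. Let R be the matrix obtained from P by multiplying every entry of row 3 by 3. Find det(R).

Scaling one row by 3 multiplies the determinant by 3.
det(R) = (3)·(-9) = -27

The determinant is -27.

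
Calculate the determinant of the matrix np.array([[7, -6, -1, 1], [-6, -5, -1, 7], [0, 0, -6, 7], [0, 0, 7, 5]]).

5609

The matrix is block upper-triangular with a 2×2 block and a 2×2 block on the diagonal, so its determinant equals the product of the determinants of the diagonal blocks.
det of the 2×2 block = -71
det of the 2×2 block = -79
det = (-71)·(-79) = 5609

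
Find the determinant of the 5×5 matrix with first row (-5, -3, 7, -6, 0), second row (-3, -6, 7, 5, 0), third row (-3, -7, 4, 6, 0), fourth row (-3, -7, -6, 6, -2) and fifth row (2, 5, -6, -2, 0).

The determinant is -550.

Expand along column 5 (it has 4 zeros):
  − (-2) · M_45   where M_45 = det([-5 -3 7 -6; -3 -6 7 5; -3 -7 4 6; 2 5 -6 -2]) = -275
det = (-1)·(-2)·(-275) = -550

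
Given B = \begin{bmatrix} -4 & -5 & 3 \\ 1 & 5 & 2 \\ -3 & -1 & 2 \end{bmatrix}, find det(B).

The determinant is 34.

Expand along column 1:
  + (-4) · |5 2; -1 2| = (-4)·(10 − (-2)) = -48
  − 1 · |-5 3; -1 2| = −1·(-10 − (-3)) = 7
  + (-3) · |-5 3; 5 2| = (-3)·(-10 − 15) = 75
Sum: (-48) + (7) + (75) = 34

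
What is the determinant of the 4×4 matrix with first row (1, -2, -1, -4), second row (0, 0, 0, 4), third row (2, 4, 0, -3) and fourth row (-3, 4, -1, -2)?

Expand along row 2 (it has 3 zeros):
  + (4) · M_24   where M_24 = det([1 -2 -1; 2 4 0; -3 4 -1]) = -28
det = (+1)·(4)·(-28) = -112

-112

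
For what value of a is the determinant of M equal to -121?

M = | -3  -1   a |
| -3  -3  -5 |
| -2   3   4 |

6

Expanding along the row containing a, det(M) is linear in a: det(M) = (-15)·a + (-31).
Set (-15)·a + (-31) = -121  ⇒  (-15)·a = -90  ⇒  a = 6.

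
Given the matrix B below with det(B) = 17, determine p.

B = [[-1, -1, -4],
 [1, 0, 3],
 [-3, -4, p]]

p = 4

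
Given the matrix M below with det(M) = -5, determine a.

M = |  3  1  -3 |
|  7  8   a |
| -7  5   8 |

Expanding along the column containing a, det(M) is linear in a: det(M) = (-22)·a + (-137).
Set (-22)·a + (-137) = -5  ⇒  (-22)·a = 132  ⇒  a = -6.

a = -6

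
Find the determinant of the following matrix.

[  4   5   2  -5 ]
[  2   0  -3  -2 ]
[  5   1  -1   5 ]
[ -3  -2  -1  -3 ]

Expand along row 2 (it has 1 zero):
  − (2) · M_21   where M_21 = det([5 2 -5; 1 -1 5; -2 -1 -3]) = 41
  − (-3) · M_23   where M_23 = det([4 5 -5; 5 1 5; -3 -2 -3]) = 63
  + (-2) · M_24   where M_24 = det([4 5 2; 5 1 -1; -3 -2 -1]) = 14
det = (-1)·(2)·(41) + (-1)·(-3)·(63) + (+1)·(-2)·(14) = 79

The determinant is 79.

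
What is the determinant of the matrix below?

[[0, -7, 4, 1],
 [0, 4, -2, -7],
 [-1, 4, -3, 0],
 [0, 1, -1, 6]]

The determinant is -7.

Expand along column 1 (it has 3 zeros):
  + (-1) · M_31   where M_31 = det([-7 4 1; 4 -2 -7; 1 -1 6]) = 7
det = (+1)·(-1)·(7) = -7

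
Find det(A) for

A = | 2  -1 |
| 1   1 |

det(A) = 2·1 − (-1)·1 = 2 − (-1) = 3

3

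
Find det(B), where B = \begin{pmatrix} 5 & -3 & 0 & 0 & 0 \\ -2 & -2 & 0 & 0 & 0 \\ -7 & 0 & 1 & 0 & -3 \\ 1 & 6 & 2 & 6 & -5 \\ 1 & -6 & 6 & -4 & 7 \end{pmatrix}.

B is block lower-triangular with a 2×2 block and a 3×3 block on the diagonal, so its determinant equals the product of the determinants of the diagonal blocks.
det of the 2×2 block = -16
det of the 3×3 block = 154
det = (-16)·(154) = -2464

det(B) = -2464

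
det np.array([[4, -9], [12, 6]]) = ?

det = 4·6 − (-9)·12 = 24 − (-108) = 132

The determinant is 132.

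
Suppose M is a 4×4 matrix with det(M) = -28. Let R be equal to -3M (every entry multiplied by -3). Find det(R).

det(R) = -2268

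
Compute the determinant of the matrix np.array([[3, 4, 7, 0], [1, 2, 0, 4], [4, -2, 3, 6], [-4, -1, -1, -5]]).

Expand along row 1 (it has 1 zero):
  + (3) · M_11   where M_11 = det([2 0 4; -2 3 6; -1 -1 -5]) = 2
  − (4) · M_12   where M_12 = det([1 0 4; 4 3 6; -4 -1 -5]) = 23
  + (7) · M_13   where M_13 = det([1 2 4; 4 -2 6; -4 -1 -5]) = -40
det = (+1)·(3)·(2) + (-1)·(4)·(23) + (+1)·(7)·(-40) = -366

-366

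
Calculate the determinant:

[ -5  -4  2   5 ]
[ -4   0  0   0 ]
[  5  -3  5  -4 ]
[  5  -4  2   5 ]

0

Expand along row 2 (it has 3 zeros):
  − (-4) · M_21   where M_21 = det([-4 2 5; -3 5 -4; -4 2 5]) = 0
det = (-1)·(-4)·(0) = 0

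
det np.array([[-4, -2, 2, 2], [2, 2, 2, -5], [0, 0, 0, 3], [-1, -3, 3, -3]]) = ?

120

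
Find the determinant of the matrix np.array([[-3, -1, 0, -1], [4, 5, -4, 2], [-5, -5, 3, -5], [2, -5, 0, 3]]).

209

Expand along column 3 (it has 2 zeros):
  − (-4) · M_23   where M_23 = det([-3 -1 -1; -5 -5 -5; 2 -5 3]) = 80
  + (3) · M_33   where M_33 = det([-3 -1 -1; 4 5 2; 2 -5 3]) = -37
det = (-1)·(-4)·(80) + (+1)·(3)·(-37) = 209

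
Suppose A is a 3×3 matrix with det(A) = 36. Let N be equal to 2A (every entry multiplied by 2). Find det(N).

For a 3×3 matrix, det(2A) = 2^3·det(A) = 8·det(A).
det(N) = (8)·(36) = 288

288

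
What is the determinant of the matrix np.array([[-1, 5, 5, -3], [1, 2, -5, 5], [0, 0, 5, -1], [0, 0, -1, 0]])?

The matrix is block upper-triangular with a 2×2 block and a 2×2 block on the diagonal, so its determinant equals the product of the determinants of the diagonal blocks.
det of the 2×2 block = -7
det of the 2×2 block = -1
det = (-7)·(-1) = 7

7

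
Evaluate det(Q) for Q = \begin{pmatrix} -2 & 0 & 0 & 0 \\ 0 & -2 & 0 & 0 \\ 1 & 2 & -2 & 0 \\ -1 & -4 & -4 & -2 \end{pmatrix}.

Q is lower triangular, so det(Q) is the product of the diagonal entries:
det = (-2) · (-2) · (-2) · (-2) = 16

16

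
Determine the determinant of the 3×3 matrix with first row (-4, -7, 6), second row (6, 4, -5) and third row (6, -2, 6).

Expand along row 1:
  + (-4) · |4 -5; -2 6| = (-4)·(24 − 10) = -56
  − (-7) · |6 -5; 6 6| = −(-7)·(36 − (-30)) = 462
  + 6 · |6 4; 6 -2| = 6·(-12 − 24) = -216
Sum: (-56) + (462) + (-216) = 190

190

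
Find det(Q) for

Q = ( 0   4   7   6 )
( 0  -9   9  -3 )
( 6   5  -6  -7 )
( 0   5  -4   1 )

Expand along column 1 (it has 3 zeros):
  + (6) · M_31   where M_31 = det([4 7 6; -9 9 -3; 5 -4 1]) = -108
det = (+1)·(6)·(-108) = -648

-648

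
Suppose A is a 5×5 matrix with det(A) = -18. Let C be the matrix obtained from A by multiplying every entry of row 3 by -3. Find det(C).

Scaling one row by -3 multiplies the determinant by -3.
det(C) = (-3)·(-18) = 54

The determinant is 54.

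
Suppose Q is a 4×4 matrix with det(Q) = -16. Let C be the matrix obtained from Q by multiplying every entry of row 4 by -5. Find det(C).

Scaling one row by -5 multiplies the determinant by -5.
det(C) = (-5)·(-16) = 80

80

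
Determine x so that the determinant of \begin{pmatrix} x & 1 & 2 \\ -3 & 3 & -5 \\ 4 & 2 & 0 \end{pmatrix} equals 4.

Expanding along the row containing x, det(M) is linear in x: det(M) = (10)·x + (-56).
Set (10)·x + (-56) = 4  ⇒  (10)·x = 60  ⇒  x = 6.

6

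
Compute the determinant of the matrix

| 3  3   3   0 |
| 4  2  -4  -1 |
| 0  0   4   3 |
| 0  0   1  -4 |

The matrix is block upper-triangular with a 2×2 block and a 2×2 block on the diagonal, so its determinant equals the product of the determinants of the diagonal blocks.
det of the 2×2 block = -6
det of the 2×2 block = -19
det = (-6)·(-19) = 114

114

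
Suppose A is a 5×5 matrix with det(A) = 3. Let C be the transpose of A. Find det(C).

det(Aᵀ) = det(A).
det(C) = (1)·(3) = 3

The determinant is 3.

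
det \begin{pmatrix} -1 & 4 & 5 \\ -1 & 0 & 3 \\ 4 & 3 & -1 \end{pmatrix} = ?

38

Expand along row 2:
  − (-1) · |4 5; 3 -1| = −(-1)·(-4 − 15) = -19
  − 3 · |-1 4; 4 3| = −3·(-3 − 16) = 57
Sum: (-19) + (57) = 38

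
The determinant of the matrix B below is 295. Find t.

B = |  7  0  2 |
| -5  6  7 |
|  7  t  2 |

Expanding along the row containing t, det(B) is linear in t: det(B) = (-59)·t + (0).
Set (-59)·t + (0) = 295  ⇒  (-59)·t = 295  ⇒  t = -5.

t = -5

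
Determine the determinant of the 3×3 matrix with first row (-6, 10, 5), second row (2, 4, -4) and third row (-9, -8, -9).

1048

Expand along row 1:
  + (-6) · |4 -4; -8 -9| = (-6)·(-36 − 32) = 408
  − 10 · |2 -4; -9 -9| = −10·(-18 − 36) = 540
  + 5 · |2 4; -9 -8| = 5·(-16 − (-36)) = 100
Sum: (408) + (540) + (100) = 1048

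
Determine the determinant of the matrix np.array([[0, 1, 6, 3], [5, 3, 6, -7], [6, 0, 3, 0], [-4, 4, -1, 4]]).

The determinant is -1512.

Expand along row 3 (it has 2 zeros):
  + (6) · M_31   where M_31 = det([1 6 3; 3 6 -7; 4 -1 4]) = -304
  + (3) · M_33   where M_33 = det([0 1 3; 5 3 -7; -4 4 4]) = 104
det = (+1)·(6)·(-304) + (+1)·(3)·(104) = -1512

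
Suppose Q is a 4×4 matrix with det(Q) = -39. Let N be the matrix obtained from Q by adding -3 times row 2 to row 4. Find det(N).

Adding a multiple of one row to another leaves the determinant unchanged.
det(N) = (1)·(-39) = -39

-39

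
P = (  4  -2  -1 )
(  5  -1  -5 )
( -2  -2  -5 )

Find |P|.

|P| = -78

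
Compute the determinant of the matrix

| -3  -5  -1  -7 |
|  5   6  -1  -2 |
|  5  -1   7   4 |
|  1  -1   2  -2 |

Expand along row 1:
  + (-3) · M_11   where M_11 = det([6 -1 -2; -1 7 4; -1 2 -2]) = -136
  − (-5) · M_12   where M_12 = det([5 -1 -2; 5 7 4; 1 2 -2]) = -130
  + (-1) · M_13   where M_13 = det([5 6 -2; 5 -1 4; 1 -1 -2]) = 122
  − (-7) · M_14   where M_14 = det([5 6 -1; 5 -1 7; 1 -1 2]) = 11
det = (+1)·(-3)·(-136) + (-1)·(-5)·(-130) + (+1)·(-1)·(122) + (-1)·(-7)·(11) = -287

The determinant is -287.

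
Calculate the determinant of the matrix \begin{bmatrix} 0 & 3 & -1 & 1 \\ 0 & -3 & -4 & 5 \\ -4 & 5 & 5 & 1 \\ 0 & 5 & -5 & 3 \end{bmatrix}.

Expand along column 1 (it has 3 zeros):
  + (-4) · M_31   where M_31 = det([3 -1 1; -3 -4 5; 5 -5 3]) = 40
det = (+1)·(-4)·(40) = -160

-160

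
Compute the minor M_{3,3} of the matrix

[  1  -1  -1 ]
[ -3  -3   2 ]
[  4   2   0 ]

Delete row 3 and column 3; the remaining 2×2 submatrix is [1 -1; -3 -3].
Its determinant is 1·(-3) − (-1)·(-3) = -6.

-6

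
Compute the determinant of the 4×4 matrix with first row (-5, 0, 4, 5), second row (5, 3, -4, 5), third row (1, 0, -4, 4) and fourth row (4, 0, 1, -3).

363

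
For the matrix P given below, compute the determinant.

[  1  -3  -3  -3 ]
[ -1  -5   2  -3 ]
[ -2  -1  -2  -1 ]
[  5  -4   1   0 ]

Expand along row 4 (it has 1 zero):
  − (5) · M_41   where M_41 = det([-3 -3 -3; -5 2 -3; -1 -2 -1]) = -6
  + (-4) · M_42   where M_42 = det([1 -3 -3; -1 2 -3; -2 -2 -1]) = -41
  − (1) · M_43   where M_43 = det([1 -3 -3; -1 -5 -3; -2 -1 -1]) = 14
det = (-1)·(5)·(-6) + (+1)·(-4)·(-41) + (-1)·(1)·(14) = 180

|P| = 180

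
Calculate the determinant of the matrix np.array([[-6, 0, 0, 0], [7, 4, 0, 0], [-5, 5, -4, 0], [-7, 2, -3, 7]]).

672

The matrix is lower triangular, so the determinant is the product of the diagonal entries:
det = (-6) · (4) · (-4) · (7) = 672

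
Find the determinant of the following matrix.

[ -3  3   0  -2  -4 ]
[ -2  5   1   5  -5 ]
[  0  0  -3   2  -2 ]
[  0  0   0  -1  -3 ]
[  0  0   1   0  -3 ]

The determinant is 153.

The matrix is block upper-triangular with a 2×2 block and a 3×3 block on the diagonal, so its determinant equals the product of the determinants of the diagonal blocks.
det of the 2×2 block = -9
det of the 3×3 block = -17
det = (-9)·(-17) = 153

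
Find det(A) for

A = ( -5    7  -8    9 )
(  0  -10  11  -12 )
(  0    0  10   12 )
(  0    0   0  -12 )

|A| = -6000

A is upper triangular, so det(A) is the product of the diagonal entries:
det = (-5) · (-10) · (10) · (-12) = -6000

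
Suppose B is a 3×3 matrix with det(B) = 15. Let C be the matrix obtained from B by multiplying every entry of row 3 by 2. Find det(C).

30

Scaling one row by 2 multiplies the determinant by 2.
det(C) = (2)·(15) = 30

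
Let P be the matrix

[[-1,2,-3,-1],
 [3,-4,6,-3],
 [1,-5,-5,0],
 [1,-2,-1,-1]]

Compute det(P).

det(P) = 30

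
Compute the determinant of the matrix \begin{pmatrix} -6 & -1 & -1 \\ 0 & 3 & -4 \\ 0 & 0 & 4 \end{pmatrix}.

The determinant is -72.

The matrix is upper triangular, so the determinant is the product of the diagonal entries:
det = (-6) · (3) · (4) = -72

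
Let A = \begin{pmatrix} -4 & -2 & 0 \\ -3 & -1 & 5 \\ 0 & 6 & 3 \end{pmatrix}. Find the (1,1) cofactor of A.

Delete row 1 and column 1; the remaining 2×2 submatrix is [-1 5; 6 3].
Its determinant is (-1)·3 − 5·6 = -33.
The cofactor carries sign (−1)^(1+1) = +1, so C_{1,1} = +(-33) = -33.

-33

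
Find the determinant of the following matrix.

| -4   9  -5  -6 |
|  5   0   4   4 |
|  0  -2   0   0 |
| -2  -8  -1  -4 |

-60

Expand along row 3 (it has 3 zeros):
  − (-2) · M_32   where M_32 = det([-4 -5 -6; 5 4 4; -2 -1 -4]) = -30
det = (-1)·(-2)·(-30) = -60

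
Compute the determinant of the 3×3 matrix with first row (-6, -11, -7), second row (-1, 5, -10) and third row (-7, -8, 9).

Expand along row 1:
  + (-6) · |5 -10; -8 9| = (-6)·(45 − 80) = 210
  − (-11) · |-1 -10; -7 9| = −(-11)·(-9 − 70) = -869
  + (-7) · |-1 5; -7 -8| = (-7)·(8 − (-35)) = -301
Sum: (210) + (-869) + (-301) = -960

The determinant is -960.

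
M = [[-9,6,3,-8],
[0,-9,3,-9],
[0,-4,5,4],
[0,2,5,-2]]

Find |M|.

Expand along column 1 (it has 3 zeros):
  + (-9) · M_11   where M_11 = det([-9 3 -9; -4 5 4; 2 5 -2]) = 540
det = (+1)·(-9)·(540) = -4860

det(M) = -4860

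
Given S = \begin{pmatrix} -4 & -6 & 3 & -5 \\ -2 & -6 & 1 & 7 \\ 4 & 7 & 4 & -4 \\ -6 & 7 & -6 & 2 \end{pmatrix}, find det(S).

4012

Expand along row 1:
  + (-4) · M_11   where M_11 = det([-6 1 7; 7 4 -4; 7 -6 2]) = -436
  − (-6) · M_12   where M_12 = det([-2 1 7; 4 4 -4; -6 -6 2]) = 48
  + (3) · M_13   where M_13 = det([-2 -6 7; 4 7 -4; -6 7 2]) = 310
  − (-5) · M_14   where M_14 = det([-2 -6 1; 4 7 4; -6 7 -6]) = 210
det = (+1)·(-4)·(-436) + (-1)·(-6)·(48) + (+1)·(3)·(310) + (-1)·(-5)·(210) = 4012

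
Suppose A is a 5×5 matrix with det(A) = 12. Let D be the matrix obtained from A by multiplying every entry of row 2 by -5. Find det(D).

-60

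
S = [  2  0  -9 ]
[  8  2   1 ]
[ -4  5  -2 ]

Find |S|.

Expand along row 1:
  + 2 · |2 1; 5 -2| = 2·(-4 − 5) = -18
  + (-9) · |8 2; -4 5| = (-9)·(40 − (-8)) = -432
Sum: (-18) + (-432) = -450

The determinant is -450.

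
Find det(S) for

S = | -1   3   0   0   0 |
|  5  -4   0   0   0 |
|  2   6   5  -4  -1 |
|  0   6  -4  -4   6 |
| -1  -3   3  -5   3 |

S is block lower-triangular with a 2×2 block and a 3×3 block on the diagonal, so its determinant equals the product of the determinants of the diagonal blocks.
det of the 2×2 block = -11
det of the 3×3 block = -62
det = (-11)·(-62) = 682

682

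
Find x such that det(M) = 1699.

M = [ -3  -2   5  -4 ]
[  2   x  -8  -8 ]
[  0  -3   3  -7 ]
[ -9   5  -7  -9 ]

5

Expanding along the column containing x, det(M) is linear in x: det(M) = (435)·x + (-476).
Set (435)·x + (-476) = 1699  ⇒  (435)·x = 2175  ⇒  x = 5.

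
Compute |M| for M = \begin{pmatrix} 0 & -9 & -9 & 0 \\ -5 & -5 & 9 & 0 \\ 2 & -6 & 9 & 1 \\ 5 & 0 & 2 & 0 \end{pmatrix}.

|M| = 720

Expand along column 4 (it has 3 zeros):
  − (1) · M_34   where M_34 = det([0 -9 -9; -5 -5 9; 5 0 2]) = -720
det = (-1)·(1)·(-720) = 720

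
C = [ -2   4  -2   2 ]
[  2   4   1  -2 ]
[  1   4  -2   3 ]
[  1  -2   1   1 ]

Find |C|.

det(C) = 72

Expand along row 1:
  + (-2) · M_11   where M_11 = det([4 1 -2; 4 -2 3; -2 1 1]) = -30
  − (4) · M_12   where M_12 = det([2 1 -2; 1 -2 3; 1 1 1]) = -14
  + (-2) · M_13   where M_13 = det([2 4 -2; 1 4 3; 1 -2 1]) = 40
  − (2) · M_14   where M_14 = det([2 4 1; 1 4 -2; 1 -2 1]) = -18
det = (+1)·(-2)·(-30) + (-1)·(4)·(-14) + (+1)·(-2)·(40) + (-1)·(2)·(-18) = 72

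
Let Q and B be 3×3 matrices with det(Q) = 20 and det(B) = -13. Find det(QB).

det(QB) = det(Q)·det(B) = (20)·(-13) = -260

-260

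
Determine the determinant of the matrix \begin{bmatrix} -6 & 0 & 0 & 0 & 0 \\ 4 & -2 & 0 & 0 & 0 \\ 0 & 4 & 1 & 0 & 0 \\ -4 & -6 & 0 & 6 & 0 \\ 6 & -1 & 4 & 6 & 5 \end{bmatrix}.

The matrix is lower triangular, so the determinant is the product of the diagonal entries:
det = (-6) · (-2) · (1) · (6) · (5) = 360

360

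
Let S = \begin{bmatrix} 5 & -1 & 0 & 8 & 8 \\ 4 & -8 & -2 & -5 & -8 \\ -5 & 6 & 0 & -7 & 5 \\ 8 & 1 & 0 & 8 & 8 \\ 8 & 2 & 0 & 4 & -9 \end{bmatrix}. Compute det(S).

det(S) = 2786

Expand along column 3 (it has 4 zeros):
  − (-2) · M_23   where M_23 = det([5 -1 8 8; -5 6 -7 5; 8 1 8 8; 8 2 4 -9]) = 1393
det = (-1)·(-2)·(1393) = 2786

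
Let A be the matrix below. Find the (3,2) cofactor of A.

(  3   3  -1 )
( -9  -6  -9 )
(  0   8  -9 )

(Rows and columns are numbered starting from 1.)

The cofactor is 36.

Delete row 3 and column 2; the remaining 2×2 submatrix is [3 -1; -9 -9].
Its determinant is 3·(-9) − (-1)·(-9) = -36.
The cofactor carries sign (−1)^(3+2) = −1, so C_{3,2} = −(-36) = 36.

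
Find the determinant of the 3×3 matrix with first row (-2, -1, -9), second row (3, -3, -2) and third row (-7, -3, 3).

Expand along column 1:
  + (-2) · |-3 -2; -3 3| = (-2)·(-9 − 6) = 30
  − 3 · |-1 -9; -3 3| = −3·(-3 − 27) = 90
  + (-7) · |-1 -9; -3 -2| = (-7)·(2 − 27) = 175
Sum: (30) + (90) + (175) = 295

295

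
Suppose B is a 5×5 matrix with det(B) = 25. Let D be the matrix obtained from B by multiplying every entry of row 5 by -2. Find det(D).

-50

Scaling one row by -2 multiplies the determinant by -2.
det(D) = (-2)·(25) = -50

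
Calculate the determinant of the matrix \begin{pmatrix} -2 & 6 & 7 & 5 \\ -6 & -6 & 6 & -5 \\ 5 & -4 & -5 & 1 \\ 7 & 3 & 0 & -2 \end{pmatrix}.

Expand along row 4 (it has 1 zero):
  − (7) · M_41   where M_41 = det([6 7 5; -6 6 -5; -4 -5 1]) = 338
  + (3) · M_42   where M_42 = det([-2 7 5; -6 6 -5; 5 -5 1]) = -95
  + (-2) · M_44   where M_44 = det([-2 6 7; -6 -6 6; 5 -4 -5]) = 270
det = (-1)·(7)·(338) + (+1)·(3)·(-95) + (+1)·(-2)·(270) = -3191

The determinant is -3191.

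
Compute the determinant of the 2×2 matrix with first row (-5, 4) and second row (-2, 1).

3

det = (-5)·1 − 4·(-2) = -5 − (-8) = 3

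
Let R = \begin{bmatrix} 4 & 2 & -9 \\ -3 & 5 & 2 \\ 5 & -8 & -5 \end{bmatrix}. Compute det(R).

The determinant is -37.

Expand along column 1:
  + 4 · |5 2; -8 -5| = 4·(-25 − (-16)) = -36
  − (-3) · |2 -9; -8 -5| = −(-3)·(-10 − 72) = -246
  + 5 · |2 -9; 5 2| = 5·(4 − (-45)) = 245
Sum: (-36) + (-246) + (245) = -37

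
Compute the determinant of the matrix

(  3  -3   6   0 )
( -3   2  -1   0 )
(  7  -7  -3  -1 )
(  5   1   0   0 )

-60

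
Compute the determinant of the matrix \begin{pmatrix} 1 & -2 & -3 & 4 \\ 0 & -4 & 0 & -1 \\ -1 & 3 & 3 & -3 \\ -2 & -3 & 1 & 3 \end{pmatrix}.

The determinant is -15.

Expand along row 2 (it has 2 zeros):
  + (-4) · M_22   where M_22 = det([1 -3 4; -1 3 -3; -2 1 3]) = 5
  + (-1) · M_24   where M_24 = det([1 -2 -3; -1 3 3; -2 -3 1]) = -5
det = (+1)·(-4)·(5) + (+1)·(-1)·(-5) = -15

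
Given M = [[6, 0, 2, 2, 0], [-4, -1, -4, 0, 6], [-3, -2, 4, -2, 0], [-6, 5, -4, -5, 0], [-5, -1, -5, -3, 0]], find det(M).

Expand along column 5 (it has 4 zeros):
  − (6) · M_25   where M_25 = det([6 0 2 2; -3 -2 4 -2; -6 5 -4 -5; -5 -1 -5 -3]) = 490
det = (-1)·(6)·(490) = -2940

-2940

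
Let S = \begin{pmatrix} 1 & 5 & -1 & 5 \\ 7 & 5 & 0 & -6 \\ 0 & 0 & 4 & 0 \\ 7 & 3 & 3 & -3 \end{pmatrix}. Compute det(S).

Expand along row 3 (it has 3 zeros):
  + (4) · M_33   where M_33 = det([1 5 5; 7 5 -6; 7 3 -3]) = -172
det = (+1)·(4)·(-172) = -688

-688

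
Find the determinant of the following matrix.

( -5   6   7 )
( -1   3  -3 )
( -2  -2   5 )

77

Expand along row 1:
  + (-5) · |3 -3; -2 5| = (-5)·(15 − 6) = -45
  − 6 · |-1 -3; -2 5| = −6·(-5 − 6) = 66
  + 7 · |-1 3; -2 -2| = 7·(2 − (-6)) = 56
Sum: (-45) + (66) + (56) = 77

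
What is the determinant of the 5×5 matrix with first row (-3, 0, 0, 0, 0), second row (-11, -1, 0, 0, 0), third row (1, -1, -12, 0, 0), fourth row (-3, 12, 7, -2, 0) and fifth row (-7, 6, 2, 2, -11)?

The determinant is -792.

The matrix is lower triangular, so the determinant is the product of the diagonal entries:
det = (-3) · (-1) · (-12) · (-2) · (-11) = -792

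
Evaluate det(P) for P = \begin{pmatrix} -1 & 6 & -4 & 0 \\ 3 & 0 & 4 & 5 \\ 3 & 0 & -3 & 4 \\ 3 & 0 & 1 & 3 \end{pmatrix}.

det(P) = -198

Expand along column 2 (it has 3 zeros):
  − (6) · M_12   where M_12 = det([3 4 5; 3 -3 4; 3 1 3]) = 33
det = (-1)·(6)·(33) = -198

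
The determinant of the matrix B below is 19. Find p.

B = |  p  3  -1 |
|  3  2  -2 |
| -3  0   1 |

Expanding along the row containing p, det(B) is linear in p: det(B) = (2)·p + (3).
Set (2)·p + (3) = 19  ⇒  (2)·p = 16  ⇒  p = 8.

p = 8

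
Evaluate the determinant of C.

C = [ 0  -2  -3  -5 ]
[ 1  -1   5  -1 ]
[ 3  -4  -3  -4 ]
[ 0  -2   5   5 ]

Expand along column 1 (it has 2 zeros):
  − (1) · M_21   where M_21 = det([-2 -3 -5; -4 -3 -4; -2 5 5]) = 36
  + (3) · M_31   where M_31 = det([-2 -3 -5; -1 5 -1; -2 5 5]) = -106
det = (-1)·(1)·(36) + (+1)·(3)·(-106) = -354

The determinant is -354.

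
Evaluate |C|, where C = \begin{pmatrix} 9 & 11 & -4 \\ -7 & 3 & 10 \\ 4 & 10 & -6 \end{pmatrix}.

det(C) = -756

Expand along column 1:
  + 9 · |3 10; 10 -6| = 9·(-18 − 100) = -1062
  − (-7) · |11 -4; 10 -6| = −(-7)·(-66 − (-40)) = -182
  + 4 · |11 -4; 3 10| = 4·(110 − (-12)) = 488
Sum: (-1062) + (-182) + (488) = -756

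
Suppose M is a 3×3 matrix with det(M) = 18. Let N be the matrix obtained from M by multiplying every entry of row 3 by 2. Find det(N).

Scaling one row by 2 multiplies the determinant by 2.
det(N) = (2)·(18) = 36

The determinant is 36.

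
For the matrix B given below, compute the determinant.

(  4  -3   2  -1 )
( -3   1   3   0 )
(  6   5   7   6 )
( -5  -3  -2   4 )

Expand along row 2 (it has 1 zero):
  − (-3) · M_21   where M_21 = det([-3 2 -1; 5 7 6; -3 -2 4]) = -207
  + (1) · M_22   where M_22 = det([4 2 -1; 6 7 6; -5 -2 4]) = 29
  − (3) · M_23   where M_23 = det([4 -3 -1; 6 5 6; -5 -3 4]) = 307
det = (-1)·(-3)·(-207) + (+1)·(1)·(29) + (-1)·(3)·(307) = -1513

The determinant is -1513.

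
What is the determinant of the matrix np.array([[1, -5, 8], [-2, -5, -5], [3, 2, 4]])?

Expand along column 1:
  + 1 · |-5 -5; 2 4| = 1·(-20 − (-10)) = -10
  − (-2) · |-5 8; 2 4| = −(-2)·(-20 − 16) = -72
  + 3 · |-5 8; -5 -5| = 3·(25 − (-40)) = 195
Sum: (-10) + (-72) + (195) = 113

113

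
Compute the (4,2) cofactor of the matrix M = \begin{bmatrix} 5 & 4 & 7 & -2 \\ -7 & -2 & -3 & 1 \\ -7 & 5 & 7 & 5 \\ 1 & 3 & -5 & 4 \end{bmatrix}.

Delete row 4 and column 2; the remaining 3×3 submatrix is [5 7 -2; -7 -3 1; -7 7 5].
Its determinant is 226.
The cofactor carries sign (−1)^(4+2) = +1, so C_{4,2} = +(226) = 226.

226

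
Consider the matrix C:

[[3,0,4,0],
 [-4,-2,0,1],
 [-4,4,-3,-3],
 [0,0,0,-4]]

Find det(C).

312

Expand along row 4 (it has 3 zeros):
  + (-4) · M_44   where M_44 = det([3 0 4; -4 -2 0; -4 4 -3]) = -78
det = (+1)·(-4)·(-78) = 312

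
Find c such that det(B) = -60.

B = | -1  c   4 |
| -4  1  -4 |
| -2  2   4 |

Expanding along the row containing c, det(B) is linear in c: det(B) = (24)·c + (-36).
Set (24)·c + (-36) = -60  ⇒  (24)·c = -24  ⇒  c = -1.

c = -1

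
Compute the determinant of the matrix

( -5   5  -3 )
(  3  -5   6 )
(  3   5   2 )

Expand along column 1:
  + (-5) · |-5 6; 5 2| = (-5)·(-10 − 30) = 200
  − 3 · |5 -3; 5 2| = −3·(10 − (-15)) = -75
  + 3 · |5 -3; -5 6| = 3·(30 − 15) = 45
Sum: (200) + (-75) + (45) = 170

The determinant is 170.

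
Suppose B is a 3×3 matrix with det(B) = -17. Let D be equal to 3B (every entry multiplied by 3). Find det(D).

For a 3×3 matrix, det(3B) = 3^3·det(B) = 27·det(B).
det(D) = (27)·(-17) = -459

-459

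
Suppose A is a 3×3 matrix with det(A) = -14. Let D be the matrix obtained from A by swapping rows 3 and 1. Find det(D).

14

Swapping two rows multiplies the determinant by −1.
det(D) = (-1)·(-14) = 14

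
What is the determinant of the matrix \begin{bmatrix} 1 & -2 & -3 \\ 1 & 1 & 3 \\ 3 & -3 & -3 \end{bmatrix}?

The determinant is 0.

Expand along column 1:
  + 1 · |1 3; -3 -3| = 1·(-3 − (-9)) = 6
  − 1 · |-2 -3; -3 -3| = −1·(6 − 9) = 3
  + 3 · |-2 -3; 1 3| = 3·(-6 − (-3)) = -9
Sum: (6) + (3) + (-9) = 0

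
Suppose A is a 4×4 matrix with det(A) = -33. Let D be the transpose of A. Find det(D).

|D| = -33

det(Aᵀ) = det(A).
det(D) = (1)·(-33) = -33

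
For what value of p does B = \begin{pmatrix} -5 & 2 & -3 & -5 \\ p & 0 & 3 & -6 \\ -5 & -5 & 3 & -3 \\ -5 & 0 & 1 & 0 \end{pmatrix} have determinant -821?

p = -4

Expanding along the row containing p, det(B) is linear in p: det(B) = (-31)·p + (-945).
Set (-31)·p + (-945) = -821  ⇒  (-31)·p = 124  ⇒  p = -4.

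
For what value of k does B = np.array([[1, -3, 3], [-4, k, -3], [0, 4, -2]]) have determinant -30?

Expanding along the column containing k, det(B) is linear in k: det(B) = (-2)·k + (-12).
Set (-2)·k + (-12) = -30  ⇒  (-2)·k = -18  ⇒  k = 9.

9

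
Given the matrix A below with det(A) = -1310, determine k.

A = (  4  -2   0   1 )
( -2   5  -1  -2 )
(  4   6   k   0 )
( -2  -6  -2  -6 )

Expanding along the column containing k, det(A) is linear in k: det(A) = (-130)·k + (-140).
Set (-130)·k + (-140) = -1310  ⇒  (-130)·k = -1170  ⇒  k = 9.

k = 9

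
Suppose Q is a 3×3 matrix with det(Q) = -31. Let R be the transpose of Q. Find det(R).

det(Qᵀ) = det(Q).
det(R) = (1)·(-31) = -31

The determinant is -31.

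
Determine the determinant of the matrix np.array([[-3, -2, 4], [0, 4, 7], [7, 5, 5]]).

-165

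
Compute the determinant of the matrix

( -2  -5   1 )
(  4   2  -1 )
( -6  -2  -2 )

-54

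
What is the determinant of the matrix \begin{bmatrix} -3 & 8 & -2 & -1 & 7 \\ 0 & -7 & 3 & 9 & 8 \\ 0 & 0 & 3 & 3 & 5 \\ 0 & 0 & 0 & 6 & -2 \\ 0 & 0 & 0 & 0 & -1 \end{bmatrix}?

-378

The matrix is upper triangular, so the determinant is the product of the diagonal entries:
det = (-3) · (-7) · (3) · (6) · (-1) = -378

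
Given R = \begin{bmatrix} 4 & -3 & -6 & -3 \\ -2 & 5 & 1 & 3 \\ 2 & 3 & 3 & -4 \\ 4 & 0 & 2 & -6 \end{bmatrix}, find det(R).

The determinant is 88.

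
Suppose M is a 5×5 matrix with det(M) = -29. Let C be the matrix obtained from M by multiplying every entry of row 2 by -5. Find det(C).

Scaling one row by -5 multiplies the determinant by -5.
det(C) = (-5)·(-29) = 145

145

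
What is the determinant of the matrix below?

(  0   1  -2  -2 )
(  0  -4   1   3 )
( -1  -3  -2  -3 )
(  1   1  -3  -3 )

Expand along column 1 (it has 2 zeros):
  + (-1) · M_31   where M_31 = det([1 -2 -2; -4 1 3; 1 -3 -3]) = 2
  − (1) · M_41   where M_41 = det([1 -2 -2; -4 1 3; -3 -2 -3]) = 23
det = (+1)·(-1)·(2) + (-1)·(1)·(23) = -25

The determinant is -25.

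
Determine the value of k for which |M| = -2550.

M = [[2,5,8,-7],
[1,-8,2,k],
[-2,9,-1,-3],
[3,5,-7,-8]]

Expanding along the row containing k, det(M) is linear in k: det(M) = (-497)·k + (1923).
Set (-497)·k + (1923) = -2550  ⇒  (-497)·k = -4473  ⇒  k = 9.

k = 9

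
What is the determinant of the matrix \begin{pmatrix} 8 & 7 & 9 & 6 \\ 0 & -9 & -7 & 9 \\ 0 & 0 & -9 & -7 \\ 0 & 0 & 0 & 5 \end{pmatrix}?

The matrix is upper triangular, so the determinant is the product of the diagonal entries:
det = (8) · (-9) · (-9) · (5) = 3240

3240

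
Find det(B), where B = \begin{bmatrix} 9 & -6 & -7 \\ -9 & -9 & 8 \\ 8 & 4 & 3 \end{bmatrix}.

det(B) = -1329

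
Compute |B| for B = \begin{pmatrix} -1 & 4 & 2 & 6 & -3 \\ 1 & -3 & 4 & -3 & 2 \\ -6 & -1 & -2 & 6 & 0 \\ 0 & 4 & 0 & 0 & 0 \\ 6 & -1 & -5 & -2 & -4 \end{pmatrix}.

-32

Expand along row 4 (it has 4 zeros):
  + (4) · M_42   where M_42 = det([-1 2 6 -3; 1 4 -3 2; -6 -2 6 0; 6 -5 -2 -4]) = -8
det = (+1)·(4)·(-8) = -32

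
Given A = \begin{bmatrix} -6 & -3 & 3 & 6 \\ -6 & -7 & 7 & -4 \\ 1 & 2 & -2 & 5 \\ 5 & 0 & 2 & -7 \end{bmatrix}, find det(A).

|A| = -108

Expand along row 4 (it has 1 zero):
  − (5) · M_41   where M_41 = det([-3 3 6; -7 7 -4; 2 -2 5]) = 0
  − (2) · M_43   where M_43 = det([-6 -3 6; -6 -7 -4; 1 2 5]) = 54
  + (-7) · M_44   where M_44 = det([-6 -3 3; -6 -7 7; 1 2 -2]) = 0
det = (-1)·(5)·(0) + (-1)·(2)·(54) + (+1)·(-7)·(0) = -108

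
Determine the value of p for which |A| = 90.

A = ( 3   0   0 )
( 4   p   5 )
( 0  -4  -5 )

-2

Expanding along the row containing p, det(A) is linear in p: det(A) = (-15)·p + (60).
Set (-15)·p + (60) = 90  ⇒  (-15)·p = 30  ⇒  p = -2.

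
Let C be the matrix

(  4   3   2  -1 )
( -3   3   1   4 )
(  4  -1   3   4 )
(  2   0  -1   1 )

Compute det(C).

det(C) = 350

Expand along row 4 (it has 1 zero):
  − (2) · M_41   where M_41 = det([3 2 -1; 3 1 4; -1 3 4]) = -66
  − (-1) · M_43   where M_43 = det([4 3 -1; -3 3 4; 4 -1 4]) = 157
  + (1) · M_44   where M_44 = det([4 3 2; -3 3 1; 4 -1 3]) = 61
det = (-1)·(2)·(-66) + (-1)·(-1)·(157) + (+1)·(1)·(61) = 350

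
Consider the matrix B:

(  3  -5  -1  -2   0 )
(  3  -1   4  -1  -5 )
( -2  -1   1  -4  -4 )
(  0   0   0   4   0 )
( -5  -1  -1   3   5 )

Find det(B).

Expand along row 4 (it has 4 zeros):
  + (4) · M_44   where M_44 = det([3 -5 -1 0; 3 -1 4 -5; -2 -1 1 -4; -5 -1 -1 5]) = 557
det = (+1)·(4)·(557) = 2228

The determinant is 2228.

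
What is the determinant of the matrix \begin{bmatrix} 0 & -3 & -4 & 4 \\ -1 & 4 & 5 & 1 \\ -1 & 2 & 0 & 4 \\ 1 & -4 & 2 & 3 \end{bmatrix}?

35

Expand along row 1 (it has 1 zero):
  − (-3) · M_12   where M_12 = det([-1 5 1; -1 0 4; 1 2 3]) = 41
  + (-4) · M_13   where M_13 = det([-1 4 1; -1 2 4; 1 -4 3]) = 8
  − (4) · M_14   where M_14 = det([-1 4 5; -1 2 0; 1 -4 2]) = 14
det = (-1)·(-3)·(41) + (+1)·(-4)·(8) + (-1)·(4)·(14) = 35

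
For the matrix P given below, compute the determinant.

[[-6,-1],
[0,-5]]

30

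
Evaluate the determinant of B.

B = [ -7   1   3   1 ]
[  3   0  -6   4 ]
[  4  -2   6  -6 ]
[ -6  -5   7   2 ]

-200

Expand along row 2 (it has 1 zero):
  − (3) · M_21   where M_21 = det([1 3 1; -2 6 -6; -5 7 2]) = 172
  − (-6) · M_23   where M_23 = det([-7 1 1; 4 -2 -6; -6 -5 2]) = 234
  + (4) · M_24   where M_24 = det([-7 1 3; 4 -2 6; -6 -5 7]) = -272
det = (-1)·(3)·(172) + (-1)·(-6)·(234) + (+1)·(4)·(-272) = -200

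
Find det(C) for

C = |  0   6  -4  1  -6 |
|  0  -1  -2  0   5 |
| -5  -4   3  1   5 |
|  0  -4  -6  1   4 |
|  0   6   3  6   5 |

|C| = 7590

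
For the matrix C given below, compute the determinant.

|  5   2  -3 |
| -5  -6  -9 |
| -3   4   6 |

The determinant is 228.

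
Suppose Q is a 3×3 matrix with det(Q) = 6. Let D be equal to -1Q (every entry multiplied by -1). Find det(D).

|D| = -6

For a 3×3 matrix, det(-1Q) = (-1)^3·det(Q) = -1·det(Q).
det(D) = (-1)·(6) = -6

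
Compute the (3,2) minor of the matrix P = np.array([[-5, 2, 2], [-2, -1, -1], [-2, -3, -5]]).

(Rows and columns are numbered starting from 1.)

Delete row 3 and column 2; the remaining 2×2 submatrix is [-5 2; -2 -1].
Its determinant is (-5)·(-1) − 2·(-2) = 9.

The minor is 9.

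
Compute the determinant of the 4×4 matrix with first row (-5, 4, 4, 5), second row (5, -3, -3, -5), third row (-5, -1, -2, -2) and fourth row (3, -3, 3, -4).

Expand along row 1:
  + (-5) · M_11   where M_11 = det([-3 -3 -5; -1 -2 -2; -3 3 -4]) = -3
  − (4) · M_12   where M_12 = det([5 -3 -5; -5 -2 -2; 3 3 -4]) = 193
  + (4) · M_13   where M_13 = det([5 -3 -5; -5 -1 -2; 3 -3 -4]) = -22
  − (5) · M_14   where M_14 = det([5 -3 -3; -5 -1 -2; 3 -3 3]) = -126
det = (+1)·(-5)·(-3) + (-1)·(4)·(193) + (+1)·(4)·(-22) + (-1)·(5)·(-126) = -215

-215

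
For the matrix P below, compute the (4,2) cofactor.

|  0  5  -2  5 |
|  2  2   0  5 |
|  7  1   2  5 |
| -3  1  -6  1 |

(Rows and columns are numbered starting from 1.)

The cofactor is -30.

Delete row 4 and column 2; the remaining 3×3 submatrix is [0 -2 5; 2 0 5; 7 2 5].
Its determinant is -30.
The cofactor carries sign (−1)^(4+2) = +1, so C_{4,2} = +(-30) = -30.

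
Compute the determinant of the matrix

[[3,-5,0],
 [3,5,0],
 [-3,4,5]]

Expand along column 3:
  + 5 · |3 -5; 3 5| = 5·(15 − (-15)) = 150

150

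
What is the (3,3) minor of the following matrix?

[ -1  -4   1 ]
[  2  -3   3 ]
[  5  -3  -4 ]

11

Delete row 3 and column 3; the remaining 2×2 submatrix is [-1 -4; 2 -3].
Its determinant is (-1)·(-3) − (-4)·2 = 11.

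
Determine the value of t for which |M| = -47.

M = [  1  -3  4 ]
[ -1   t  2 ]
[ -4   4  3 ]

-2

Expanding along the row containing t, det(M) is linear in t: det(M) = (19)·t + (-9).
Set (19)·t + (-9) = -47  ⇒  (19)·t = -38  ⇒  t = -2.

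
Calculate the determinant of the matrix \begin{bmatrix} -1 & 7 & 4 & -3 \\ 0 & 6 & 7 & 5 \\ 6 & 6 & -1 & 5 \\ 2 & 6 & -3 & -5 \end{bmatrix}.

Expand along row 2 (it has 1 zero):
  + (6) · M_22   where M_22 = det([-1 4 -3; 6 -1 5; 2 -3 -5]) = 188
  − (7) · M_23   where M_23 = det([-1 7 -3; 6 6 5; 2 6 -5]) = 268
  + (5) · M_24   where M_24 = det([-1 7 4; 6 6 -1; 2 6 -3]) = 220
det = (+1)·(6)·(188) + (-1)·(7)·(268) + (+1)·(5)·(220) = 352

352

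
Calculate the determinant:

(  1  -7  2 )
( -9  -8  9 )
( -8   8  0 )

160

Expand along row 3:
  + (-8) · |-7 2; -8 9| = (-8)·(-63 − (-16)) = 376
  − 8 · |1 2; -9 9| = −8·(9 − (-18)) = -216
Sum: (376) + (-216) = 160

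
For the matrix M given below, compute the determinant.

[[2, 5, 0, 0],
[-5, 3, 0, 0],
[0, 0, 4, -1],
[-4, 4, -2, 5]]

The determinant is 558.

M is block lower-triangular with a 2×2 block and a 2×2 block on the diagonal, so its determinant equals the product of the determinants of the diagonal blocks.
det of the 2×2 block = 31
det of the 2×2 block = 18
det = (31)·(18) = 558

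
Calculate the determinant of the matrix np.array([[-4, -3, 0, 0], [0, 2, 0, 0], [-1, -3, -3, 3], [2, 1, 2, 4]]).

144

The matrix is block lower-triangular with a 2×2 block and a 2×2 block on the diagonal, so its determinant equals the product of the determinants of the diagonal blocks.
det of the 2×2 block = -8
det of the 2×2 block = -18
det = (-8)·(-18) = 144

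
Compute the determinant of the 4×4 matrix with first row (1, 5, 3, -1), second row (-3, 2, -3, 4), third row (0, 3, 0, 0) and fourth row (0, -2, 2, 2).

Expand along row 3 (it has 3 zeros):
  − (3) · M_32   where M_32 = det([1 3 -1; -3 -3 4; 0 2 2]) = 10
det = (-1)·(3)·(10) = -30

-30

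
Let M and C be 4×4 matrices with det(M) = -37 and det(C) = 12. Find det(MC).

|MC| = -444

det(MC) = det(M)·det(C) = (-37)·(12) = -444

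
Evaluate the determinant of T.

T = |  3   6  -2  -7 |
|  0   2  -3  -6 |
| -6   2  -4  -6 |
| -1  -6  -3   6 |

626

Expand along row 2 (it has 1 zero):
  + (2) · M_22   where M_22 = det([3 -2 -7; -6 -4 -6; -1 -3 6]) = -308
  − (-3) · M_23   where M_23 = det([3 6 -7; -6 2 -6; -1 -6 6]) = -86
  + (-6) · M_24   where M_24 = det([3 6 -2; -6 2 -4; -1 -6 -3]) = -250
det = (+1)·(2)·(-308) + (-1)·(-3)·(-86) + (+1)·(-6)·(-250) = 626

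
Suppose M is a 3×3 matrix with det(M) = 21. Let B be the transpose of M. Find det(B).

|B| = 21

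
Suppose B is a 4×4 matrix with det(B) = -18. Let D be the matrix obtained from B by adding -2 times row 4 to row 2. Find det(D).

The determinant is -18.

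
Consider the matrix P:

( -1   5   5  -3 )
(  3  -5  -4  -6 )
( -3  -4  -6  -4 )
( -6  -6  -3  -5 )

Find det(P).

Expand along row 1:
  + (-1) · M_11   where M_11 = det([-5 -4 -6; -4 -6 -4; -6 -3 -5]) = 38
  − (5) · M_12   where M_12 = det([3 -4 -6; -3 -6 -4; -6 -3 -5]) = 180
  + (5) · M_13   where M_13 = det([3 -5 -6; -3 -4 -4; -6 -6 -5]) = -21
  − (-3) · M_14   where M_14 = det([3 -5 -4; -3 -4 -6; -6 -6 -3]) = -183
det = (+1)·(-1)·(38) + (-1)·(5)·(180) + (+1)·(5)·(-21) + (-1)·(-3)·(-183) = -1592

det(P) = -1592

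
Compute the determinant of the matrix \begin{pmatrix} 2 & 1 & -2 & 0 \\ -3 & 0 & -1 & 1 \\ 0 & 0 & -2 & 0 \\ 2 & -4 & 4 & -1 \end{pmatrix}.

-14

Expand along row 3 (it has 3 zeros):
  + (-2) · M_33   where M_33 = det([2 1 0; -3 0 1; 2 -4 -1]) = 7
det = (+1)·(-2)·(7) = -14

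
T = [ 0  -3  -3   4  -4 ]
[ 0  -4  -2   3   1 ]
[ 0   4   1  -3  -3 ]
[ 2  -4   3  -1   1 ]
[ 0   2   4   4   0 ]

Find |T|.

|T| = 0

Expand along column 1 (it has 4 zeros):
  − (2) · M_41   where M_41 = det([-3 -3 4 -4; -4 -2 3 1; 4 1 -3 -3; 2 4 4 0]) = 0
det = (-1)·(2)·(0) = 0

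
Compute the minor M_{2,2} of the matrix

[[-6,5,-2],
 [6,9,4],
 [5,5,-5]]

The minor is 40.

Delete row 2 and column 2; the remaining 2×2 submatrix is [-6 -2; 5 -5].
Its determinant is (-6)·(-5) − (-2)·5 = 40.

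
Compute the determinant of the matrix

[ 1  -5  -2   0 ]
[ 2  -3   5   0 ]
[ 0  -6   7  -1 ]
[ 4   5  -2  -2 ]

Expand along column 4 (it has 2 zeros):
  − (-1) · M_34   where M_34 = det([1 -5 -2; 2 -3 5; 4 5 -2]) = -183
  + (-2) · M_44   where M_44 = det([1 -5 -2; 2 -3 5; 0 -6 7]) = 103
det = (-1)·(-1)·(-183) + (+1)·(-2)·(103) = -389

-389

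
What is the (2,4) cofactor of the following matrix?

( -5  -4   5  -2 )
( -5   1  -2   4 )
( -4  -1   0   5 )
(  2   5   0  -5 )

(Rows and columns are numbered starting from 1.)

The cofactor is -90.

Delete row 2 and column 4; the remaining 3×3 submatrix is [-5 -4 5; -4 -1 0; 2 5 0].
Its determinant is -90.
The cofactor carries sign (−1)^(2+4) = +1, so C_{2,4} = +(-90) = -90.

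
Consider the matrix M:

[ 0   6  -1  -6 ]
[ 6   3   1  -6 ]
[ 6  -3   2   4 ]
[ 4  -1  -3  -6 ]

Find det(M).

Expand along row 1 (it has 1 zero):
  − (6) · M_12   where M_12 = det([6 1 -6; 6 2 4; 4 -3 -6]) = 208
  + (-1) · M_13   where M_13 = det([6 3 -6; 6 -3 4; 4 -1 -6]) = 252
  − (-6) · M_14   where M_14 = det([6 3 1; 6 -3 2; 4 -1 -3]) = 150
det = (-1)·(6)·(208) + (+1)·(-1)·(252) + (-1)·(-6)·(150) = -600

-600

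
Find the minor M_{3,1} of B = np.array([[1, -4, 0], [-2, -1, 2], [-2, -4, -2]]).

-8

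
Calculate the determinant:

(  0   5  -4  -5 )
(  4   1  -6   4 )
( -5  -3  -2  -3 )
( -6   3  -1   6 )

3565

Expand along row 1 (it has 1 zero):
  − (5) · M_12   where M_12 = det([4 -6 4; -5 -2 -3; -6 -1 6]) = -376
  + (-4) · M_13   where M_13 = det([4 1 4; -5 -3 -3; -6 3 6]) = -120
  − (-5) · M_14   where M_14 = det([4 1 -6; -5 -3 -2; -6 3 -1]) = 241
det = (-1)·(5)·(-376) + (+1)·(-4)·(-120) + (-1)·(-5)·(241) = 3565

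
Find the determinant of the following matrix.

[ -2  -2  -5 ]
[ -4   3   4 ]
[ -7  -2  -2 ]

Expand along row 1:
  + (-2) · |3 4; -2 -2| = (-2)·(-6 − (-8)) = -4
  − (-2) · |-4 4; -7 -2| = −(-2)·(8 − (-28)) = 72
  + (-5) · |-4 3; -7 -2| = (-5)·(8 − (-21)) = -145
Sum: (-4) + (72) + (-145) = -77

The determinant is -77.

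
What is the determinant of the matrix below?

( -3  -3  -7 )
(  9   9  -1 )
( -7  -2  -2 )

Expand along column 1:
  + (-3) · |9 -1; -2 -2| = (-3)·(-18 − 2) = 60
  − 9 · |-3 -7; -2 -2| = −9·(6 − 14) = 72
  + (-7) · |-3 -7; 9 -1| = (-7)·(3 − (-63)) = -462
Sum: (60) + (72) + (-462) = -330

The determinant is -330.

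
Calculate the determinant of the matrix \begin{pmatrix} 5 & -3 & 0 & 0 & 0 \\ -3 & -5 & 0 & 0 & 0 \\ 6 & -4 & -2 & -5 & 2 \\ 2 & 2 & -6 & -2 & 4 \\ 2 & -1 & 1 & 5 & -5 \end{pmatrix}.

-3196

The matrix is block lower-triangular with a 2×2 block and a 3×3 block on the diagonal, so its determinant equals the product of the determinants of the diagonal blocks.
det of the 2×2 block = -34
det of the 3×3 block = 94
det = (-34)·(94) = -3196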